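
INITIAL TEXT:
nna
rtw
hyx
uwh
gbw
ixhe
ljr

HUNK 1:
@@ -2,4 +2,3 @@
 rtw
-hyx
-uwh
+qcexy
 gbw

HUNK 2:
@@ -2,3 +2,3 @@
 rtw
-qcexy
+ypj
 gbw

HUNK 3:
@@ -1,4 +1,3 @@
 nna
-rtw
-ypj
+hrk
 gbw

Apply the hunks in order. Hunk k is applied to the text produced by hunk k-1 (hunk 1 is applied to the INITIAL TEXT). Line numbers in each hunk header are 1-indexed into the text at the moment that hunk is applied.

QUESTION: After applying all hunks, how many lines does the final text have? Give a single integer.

Hunk 1: at line 2 remove [hyx,uwh] add [qcexy] -> 6 lines: nna rtw qcexy gbw ixhe ljr
Hunk 2: at line 2 remove [qcexy] add [ypj] -> 6 lines: nna rtw ypj gbw ixhe ljr
Hunk 3: at line 1 remove [rtw,ypj] add [hrk] -> 5 lines: nna hrk gbw ixhe ljr
Final line count: 5

Answer: 5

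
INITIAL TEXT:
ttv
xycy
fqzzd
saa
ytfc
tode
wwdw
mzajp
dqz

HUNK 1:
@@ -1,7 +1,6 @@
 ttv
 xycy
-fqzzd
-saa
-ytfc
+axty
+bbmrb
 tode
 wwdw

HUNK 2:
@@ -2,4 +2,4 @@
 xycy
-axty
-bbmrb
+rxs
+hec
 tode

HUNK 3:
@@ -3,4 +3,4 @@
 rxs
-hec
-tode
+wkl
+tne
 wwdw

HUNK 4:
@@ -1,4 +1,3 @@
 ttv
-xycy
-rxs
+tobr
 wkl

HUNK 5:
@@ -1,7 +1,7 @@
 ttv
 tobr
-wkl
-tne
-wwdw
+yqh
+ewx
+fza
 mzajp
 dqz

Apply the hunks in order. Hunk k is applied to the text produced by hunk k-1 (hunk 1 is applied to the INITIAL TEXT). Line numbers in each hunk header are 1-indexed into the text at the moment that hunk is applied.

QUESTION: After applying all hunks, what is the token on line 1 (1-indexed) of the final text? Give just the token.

Hunk 1: at line 1 remove [fqzzd,saa,ytfc] add [axty,bbmrb] -> 8 lines: ttv xycy axty bbmrb tode wwdw mzajp dqz
Hunk 2: at line 2 remove [axty,bbmrb] add [rxs,hec] -> 8 lines: ttv xycy rxs hec tode wwdw mzajp dqz
Hunk 3: at line 3 remove [hec,tode] add [wkl,tne] -> 8 lines: ttv xycy rxs wkl tne wwdw mzajp dqz
Hunk 4: at line 1 remove [xycy,rxs] add [tobr] -> 7 lines: ttv tobr wkl tne wwdw mzajp dqz
Hunk 5: at line 1 remove [wkl,tne,wwdw] add [yqh,ewx,fza] -> 7 lines: ttv tobr yqh ewx fza mzajp dqz
Final line 1: ttv

Answer: ttv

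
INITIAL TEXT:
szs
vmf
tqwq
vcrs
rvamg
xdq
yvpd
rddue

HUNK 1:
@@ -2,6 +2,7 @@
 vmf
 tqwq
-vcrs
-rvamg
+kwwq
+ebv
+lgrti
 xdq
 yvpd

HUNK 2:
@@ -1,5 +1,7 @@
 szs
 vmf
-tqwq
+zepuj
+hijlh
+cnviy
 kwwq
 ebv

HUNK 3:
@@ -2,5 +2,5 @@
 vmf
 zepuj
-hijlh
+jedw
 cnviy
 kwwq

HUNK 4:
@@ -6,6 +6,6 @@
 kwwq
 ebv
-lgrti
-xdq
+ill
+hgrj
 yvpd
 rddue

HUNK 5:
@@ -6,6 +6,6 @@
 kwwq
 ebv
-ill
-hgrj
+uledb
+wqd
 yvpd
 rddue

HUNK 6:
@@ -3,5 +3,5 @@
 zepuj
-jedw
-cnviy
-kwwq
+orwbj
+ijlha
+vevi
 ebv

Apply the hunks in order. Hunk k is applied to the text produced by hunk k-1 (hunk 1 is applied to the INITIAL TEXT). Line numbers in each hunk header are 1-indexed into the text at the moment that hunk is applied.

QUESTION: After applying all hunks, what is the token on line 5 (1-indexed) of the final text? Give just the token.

Hunk 1: at line 2 remove [vcrs,rvamg] add [kwwq,ebv,lgrti] -> 9 lines: szs vmf tqwq kwwq ebv lgrti xdq yvpd rddue
Hunk 2: at line 1 remove [tqwq] add [zepuj,hijlh,cnviy] -> 11 lines: szs vmf zepuj hijlh cnviy kwwq ebv lgrti xdq yvpd rddue
Hunk 3: at line 2 remove [hijlh] add [jedw] -> 11 lines: szs vmf zepuj jedw cnviy kwwq ebv lgrti xdq yvpd rddue
Hunk 4: at line 6 remove [lgrti,xdq] add [ill,hgrj] -> 11 lines: szs vmf zepuj jedw cnviy kwwq ebv ill hgrj yvpd rddue
Hunk 5: at line 6 remove [ill,hgrj] add [uledb,wqd] -> 11 lines: szs vmf zepuj jedw cnviy kwwq ebv uledb wqd yvpd rddue
Hunk 6: at line 3 remove [jedw,cnviy,kwwq] add [orwbj,ijlha,vevi] -> 11 lines: szs vmf zepuj orwbj ijlha vevi ebv uledb wqd yvpd rddue
Final line 5: ijlha

Answer: ijlha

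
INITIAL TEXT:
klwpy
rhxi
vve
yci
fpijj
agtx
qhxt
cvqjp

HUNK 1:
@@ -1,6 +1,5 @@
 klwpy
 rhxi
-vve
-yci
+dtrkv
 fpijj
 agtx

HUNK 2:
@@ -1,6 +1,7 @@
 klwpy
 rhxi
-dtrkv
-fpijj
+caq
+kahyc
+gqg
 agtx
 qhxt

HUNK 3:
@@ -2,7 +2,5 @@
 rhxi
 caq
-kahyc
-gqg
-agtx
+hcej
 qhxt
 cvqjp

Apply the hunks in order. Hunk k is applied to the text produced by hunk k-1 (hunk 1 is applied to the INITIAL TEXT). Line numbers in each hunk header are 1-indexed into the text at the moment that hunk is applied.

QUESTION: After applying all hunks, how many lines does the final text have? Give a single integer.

Hunk 1: at line 1 remove [vve,yci] add [dtrkv] -> 7 lines: klwpy rhxi dtrkv fpijj agtx qhxt cvqjp
Hunk 2: at line 1 remove [dtrkv,fpijj] add [caq,kahyc,gqg] -> 8 lines: klwpy rhxi caq kahyc gqg agtx qhxt cvqjp
Hunk 3: at line 2 remove [kahyc,gqg,agtx] add [hcej] -> 6 lines: klwpy rhxi caq hcej qhxt cvqjp
Final line count: 6

Answer: 6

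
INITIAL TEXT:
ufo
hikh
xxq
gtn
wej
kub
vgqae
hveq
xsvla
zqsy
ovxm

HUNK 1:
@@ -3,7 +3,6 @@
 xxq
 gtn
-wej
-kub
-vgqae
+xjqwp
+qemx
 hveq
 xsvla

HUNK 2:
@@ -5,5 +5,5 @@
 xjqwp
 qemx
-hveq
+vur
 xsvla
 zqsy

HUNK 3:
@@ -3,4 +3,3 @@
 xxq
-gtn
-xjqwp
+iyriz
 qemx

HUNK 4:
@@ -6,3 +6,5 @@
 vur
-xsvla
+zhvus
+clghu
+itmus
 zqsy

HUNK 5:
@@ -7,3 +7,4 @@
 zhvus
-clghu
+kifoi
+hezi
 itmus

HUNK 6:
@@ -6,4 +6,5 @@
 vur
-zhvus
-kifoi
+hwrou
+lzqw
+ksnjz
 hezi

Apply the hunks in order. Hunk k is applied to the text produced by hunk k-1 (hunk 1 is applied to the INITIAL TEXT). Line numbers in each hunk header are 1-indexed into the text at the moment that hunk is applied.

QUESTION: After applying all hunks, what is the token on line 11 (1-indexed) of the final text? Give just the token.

Answer: itmus

Derivation:
Hunk 1: at line 3 remove [wej,kub,vgqae] add [xjqwp,qemx] -> 10 lines: ufo hikh xxq gtn xjqwp qemx hveq xsvla zqsy ovxm
Hunk 2: at line 5 remove [hveq] add [vur] -> 10 lines: ufo hikh xxq gtn xjqwp qemx vur xsvla zqsy ovxm
Hunk 3: at line 3 remove [gtn,xjqwp] add [iyriz] -> 9 lines: ufo hikh xxq iyriz qemx vur xsvla zqsy ovxm
Hunk 4: at line 6 remove [xsvla] add [zhvus,clghu,itmus] -> 11 lines: ufo hikh xxq iyriz qemx vur zhvus clghu itmus zqsy ovxm
Hunk 5: at line 7 remove [clghu] add [kifoi,hezi] -> 12 lines: ufo hikh xxq iyriz qemx vur zhvus kifoi hezi itmus zqsy ovxm
Hunk 6: at line 6 remove [zhvus,kifoi] add [hwrou,lzqw,ksnjz] -> 13 lines: ufo hikh xxq iyriz qemx vur hwrou lzqw ksnjz hezi itmus zqsy ovxm
Final line 11: itmus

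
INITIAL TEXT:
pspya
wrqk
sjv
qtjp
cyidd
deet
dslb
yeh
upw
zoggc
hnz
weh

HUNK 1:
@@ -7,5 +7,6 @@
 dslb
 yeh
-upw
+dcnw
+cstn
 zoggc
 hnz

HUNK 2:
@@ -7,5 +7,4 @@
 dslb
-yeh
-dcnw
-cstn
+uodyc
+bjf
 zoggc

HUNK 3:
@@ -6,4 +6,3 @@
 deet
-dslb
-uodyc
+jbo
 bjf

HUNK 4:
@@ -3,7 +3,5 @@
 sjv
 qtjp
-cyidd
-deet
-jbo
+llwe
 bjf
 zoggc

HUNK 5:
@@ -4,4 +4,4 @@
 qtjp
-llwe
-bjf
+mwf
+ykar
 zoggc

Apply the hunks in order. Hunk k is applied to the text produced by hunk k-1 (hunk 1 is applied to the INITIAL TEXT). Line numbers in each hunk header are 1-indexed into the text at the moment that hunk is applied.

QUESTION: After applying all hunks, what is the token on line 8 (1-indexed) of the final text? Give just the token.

Hunk 1: at line 7 remove [upw] add [dcnw,cstn] -> 13 lines: pspya wrqk sjv qtjp cyidd deet dslb yeh dcnw cstn zoggc hnz weh
Hunk 2: at line 7 remove [yeh,dcnw,cstn] add [uodyc,bjf] -> 12 lines: pspya wrqk sjv qtjp cyidd deet dslb uodyc bjf zoggc hnz weh
Hunk 3: at line 6 remove [dslb,uodyc] add [jbo] -> 11 lines: pspya wrqk sjv qtjp cyidd deet jbo bjf zoggc hnz weh
Hunk 4: at line 3 remove [cyidd,deet,jbo] add [llwe] -> 9 lines: pspya wrqk sjv qtjp llwe bjf zoggc hnz weh
Hunk 5: at line 4 remove [llwe,bjf] add [mwf,ykar] -> 9 lines: pspya wrqk sjv qtjp mwf ykar zoggc hnz weh
Final line 8: hnz

Answer: hnz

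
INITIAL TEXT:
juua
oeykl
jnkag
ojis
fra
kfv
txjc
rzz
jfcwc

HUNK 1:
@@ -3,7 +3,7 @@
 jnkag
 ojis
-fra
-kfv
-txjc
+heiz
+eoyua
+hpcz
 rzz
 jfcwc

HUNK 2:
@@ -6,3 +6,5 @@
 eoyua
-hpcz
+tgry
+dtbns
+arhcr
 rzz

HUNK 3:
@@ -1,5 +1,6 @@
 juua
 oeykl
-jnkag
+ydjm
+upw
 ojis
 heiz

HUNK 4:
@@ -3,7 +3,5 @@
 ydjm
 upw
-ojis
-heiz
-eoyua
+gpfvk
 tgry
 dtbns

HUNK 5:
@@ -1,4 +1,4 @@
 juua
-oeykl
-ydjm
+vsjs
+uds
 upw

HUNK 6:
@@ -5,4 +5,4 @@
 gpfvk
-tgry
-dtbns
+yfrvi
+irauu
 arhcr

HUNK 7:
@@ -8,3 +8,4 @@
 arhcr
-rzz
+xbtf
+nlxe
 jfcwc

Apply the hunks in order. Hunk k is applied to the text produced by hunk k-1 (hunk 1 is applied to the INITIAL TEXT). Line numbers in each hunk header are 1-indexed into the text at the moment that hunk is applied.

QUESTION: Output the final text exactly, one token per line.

Answer: juua
vsjs
uds
upw
gpfvk
yfrvi
irauu
arhcr
xbtf
nlxe
jfcwc

Derivation:
Hunk 1: at line 3 remove [fra,kfv,txjc] add [heiz,eoyua,hpcz] -> 9 lines: juua oeykl jnkag ojis heiz eoyua hpcz rzz jfcwc
Hunk 2: at line 6 remove [hpcz] add [tgry,dtbns,arhcr] -> 11 lines: juua oeykl jnkag ojis heiz eoyua tgry dtbns arhcr rzz jfcwc
Hunk 3: at line 1 remove [jnkag] add [ydjm,upw] -> 12 lines: juua oeykl ydjm upw ojis heiz eoyua tgry dtbns arhcr rzz jfcwc
Hunk 4: at line 3 remove [ojis,heiz,eoyua] add [gpfvk] -> 10 lines: juua oeykl ydjm upw gpfvk tgry dtbns arhcr rzz jfcwc
Hunk 5: at line 1 remove [oeykl,ydjm] add [vsjs,uds] -> 10 lines: juua vsjs uds upw gpfvk tgry dtbns arhcr rzz jfcwc
Hunk 6: at line 5 remove [tgry,dtbns] add [yfrvi,irauu] -> 10 lines: juua vsjs uds upw gpfvk yfrvi irauu arhcr rzz jfcwc
Hunk 7: at line 8 remove [rzz] add [xbtf,nlxe] -> 11 lines: juua vsjs uds upw gpfvk yfrvi irauu arhcr xbtf nlxe jfcwc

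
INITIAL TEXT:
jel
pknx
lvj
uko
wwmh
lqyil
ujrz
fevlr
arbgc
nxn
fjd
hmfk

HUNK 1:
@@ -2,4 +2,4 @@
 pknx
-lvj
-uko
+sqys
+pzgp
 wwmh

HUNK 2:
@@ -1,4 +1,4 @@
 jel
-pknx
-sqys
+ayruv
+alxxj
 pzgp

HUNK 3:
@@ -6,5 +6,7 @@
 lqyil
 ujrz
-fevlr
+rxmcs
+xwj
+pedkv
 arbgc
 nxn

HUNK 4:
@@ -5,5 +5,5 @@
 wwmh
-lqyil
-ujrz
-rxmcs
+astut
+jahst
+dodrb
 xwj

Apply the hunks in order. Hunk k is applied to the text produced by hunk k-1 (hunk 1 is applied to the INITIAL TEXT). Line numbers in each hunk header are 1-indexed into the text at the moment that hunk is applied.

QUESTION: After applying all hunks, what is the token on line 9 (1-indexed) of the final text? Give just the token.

Hunk 1: at line 2 remove [lvj,uko] add [sqys,pzgp] -> 12 lines: jel pknx sqys pzgp wwmh lqyil ujrz fevlr arbgc nxn fjd hmfk
Hunk 2: at line 1 remove [pknx,sqys] add [ayruv,alxxj] -> 12 lines: jel ayruv alxxj pzgp wwmh lqyil ujrz fevlr arbgc nxn fjd hmfk
Hunk 3: at line 6 remove [fevlr] add [rxmcs,xwj,pedkv] -> 14 lines: jel ayruv alxxj pzgp wwmh lqyil ujrz rxmcs xwj pedkv arbgc nxn fjd hmfk
Hunk 4: at line 5 remove [lqyil,ujrz,rxmcs] add [astut,jahst,dodrb] -> 14 lines: jel ayruv alxxj pzgp wwmh astut jahst dodrb xwj pedkv arbgc nxn fjd hmfk
Final line 9: xwj

Answer: xwj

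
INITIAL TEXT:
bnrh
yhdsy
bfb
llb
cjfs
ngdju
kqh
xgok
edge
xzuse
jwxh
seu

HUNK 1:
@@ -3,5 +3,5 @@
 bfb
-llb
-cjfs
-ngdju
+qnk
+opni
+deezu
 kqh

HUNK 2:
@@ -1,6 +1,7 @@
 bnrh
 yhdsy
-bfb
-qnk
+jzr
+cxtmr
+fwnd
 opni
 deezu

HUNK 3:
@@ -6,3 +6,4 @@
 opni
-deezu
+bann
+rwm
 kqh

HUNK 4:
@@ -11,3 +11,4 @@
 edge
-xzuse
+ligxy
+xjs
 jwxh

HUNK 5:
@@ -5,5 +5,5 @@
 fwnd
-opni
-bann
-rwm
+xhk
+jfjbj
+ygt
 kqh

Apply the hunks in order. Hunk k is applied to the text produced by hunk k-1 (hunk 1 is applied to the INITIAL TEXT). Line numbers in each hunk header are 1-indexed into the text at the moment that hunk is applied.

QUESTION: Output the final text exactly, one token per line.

Hunk 1: at line 3 remove [llb,cjfs,ngdju] add [qnk,opni,deezu] -> 12 lines: bnrh yhdsy bfb qnk opni deezu kqh xgok edge xzuse jwxh seu
Hunk 2: at line 1 remove [bfb,qnk] add [jzr,cxtmr,fwnd] -> 13 lines: bnrh yhdsy jzr cxtmr fwnd opni deezu kqh xgok edge xzuse jwxh seu
Hunk 3: at line 6 remove [deezu] add [bann,rwm] -> 14 lines: bnrh yhdsy jzr cxtmr fwnd opni bann rwm kqh xgok edge xzuse jwxh seu
Hunk 4: at line 11 remove [xzuse] add [ligxy,xjs] -> 15 lines: bnrh yhdsy jzr cxtmr fwnd opni bann rwm kqh xgok edge ligxy xjs jwxh seu
Hunk 5: at line 5 remove [opni,bann,rwm] add [xhk,jfjbj,ygt] -> 15 lines: bnrh yhdsy jzr cxtmr fwnd xhk jfjbj ygt kqh xgok edge ligxy xjs jwxh seu

Answer: bnrh
yhdsy
jzr
cxtmr
fwnd
xhk
jfjbj
ygt
kqh
xgok
edge
ligxy
xjs
jwxh
seu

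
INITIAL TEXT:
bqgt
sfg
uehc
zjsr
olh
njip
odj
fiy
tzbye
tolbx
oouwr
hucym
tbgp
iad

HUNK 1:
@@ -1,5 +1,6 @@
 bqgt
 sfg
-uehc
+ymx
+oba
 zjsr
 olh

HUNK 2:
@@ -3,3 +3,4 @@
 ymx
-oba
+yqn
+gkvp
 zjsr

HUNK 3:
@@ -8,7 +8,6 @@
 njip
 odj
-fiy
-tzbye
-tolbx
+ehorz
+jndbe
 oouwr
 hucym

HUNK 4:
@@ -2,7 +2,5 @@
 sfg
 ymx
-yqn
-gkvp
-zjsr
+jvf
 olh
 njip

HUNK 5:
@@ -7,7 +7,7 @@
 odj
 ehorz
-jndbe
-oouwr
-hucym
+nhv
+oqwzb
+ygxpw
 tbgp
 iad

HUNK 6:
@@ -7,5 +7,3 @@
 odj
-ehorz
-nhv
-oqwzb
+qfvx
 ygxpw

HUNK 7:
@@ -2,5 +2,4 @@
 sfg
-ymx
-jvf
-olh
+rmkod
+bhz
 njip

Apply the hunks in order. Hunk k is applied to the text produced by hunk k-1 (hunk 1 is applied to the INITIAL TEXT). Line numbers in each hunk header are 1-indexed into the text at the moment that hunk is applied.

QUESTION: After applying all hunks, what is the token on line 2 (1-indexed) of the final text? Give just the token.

Answer: sfg

Derivation:
Hunk 1: at line 1 remove [uehc] add [ymx,oba] -> 15 lines: bqgt sfg ymx oba zjsr olh njip odj fiy tzbye tolbx oouwr hucym tbgp iad
Hunk 2: at line 3 remove [oba] add [yqn,gkvp] -> 16 lines: bqgt sfg ymx yqn gkvp zjsr olh njip odj fiy tzbye tolbx oouwr hucym tbgp iad
Hunk 3: at line 8 remove [fiy,tzbye,tolbx] add [ehorz,jndbe] -> 15 lines: bqgt sfg ymx yqn gkvp zjsr olh njip odj ehorz jndbe oouwr hucym tbgp iad
Hunk 4: at line 2 remove [yqn,gkvp,zjsr] add [jvf] -> 13 lines: bqgt sfg ymx jvf olh njip odj ehorz jndbe oouwr hucym tbgp iad
Hunk 5: at line 7 remove [jndbe,oouwr,hucym] add [nhv,oqwzb,ygxpw] -> 13 lines: bqgt sfg ymx jvf olh njip odj ehorz nhv oqwzb ygxpw tbgp iad
Hunk 6: at line 7 remove [ehorz,nhv,oqwzb] add [qfvx] -> 11 lines: bqgt sfg ymx jvf olh njip odj qfvx ygxpw tbgp iad
Hunk 7: at line 2 remove [ymx,jvf,olh] add [rmkod,bhz] -> 10 lines: bqgt sfg rmkod bhz njip odj qfvx ygxpw tbgp iad
Final line 2: sfg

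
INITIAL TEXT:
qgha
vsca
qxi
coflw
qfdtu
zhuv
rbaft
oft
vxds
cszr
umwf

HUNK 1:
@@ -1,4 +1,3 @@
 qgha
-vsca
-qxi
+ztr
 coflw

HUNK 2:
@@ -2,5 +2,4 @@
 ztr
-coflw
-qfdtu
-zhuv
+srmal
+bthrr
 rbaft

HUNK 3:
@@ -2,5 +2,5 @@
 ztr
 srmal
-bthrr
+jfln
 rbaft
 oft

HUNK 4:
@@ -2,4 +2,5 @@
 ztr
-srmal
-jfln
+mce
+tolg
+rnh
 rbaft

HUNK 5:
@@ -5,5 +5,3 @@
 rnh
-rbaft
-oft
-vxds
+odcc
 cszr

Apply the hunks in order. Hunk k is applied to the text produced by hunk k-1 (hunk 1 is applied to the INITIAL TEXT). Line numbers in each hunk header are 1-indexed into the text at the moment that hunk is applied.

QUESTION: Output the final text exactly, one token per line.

Hunk 1: at line 1 remove [vsca,qxi] add [ztr] -> 10 lines: qgha ztr coflw qfdtu zhuv rbaft oft vxds cszr umwf
Hunk 2: at line 2 remove [coflw,qfdtu,zhuv] add [srmal,bthrr] -> 9 lines: qgha ztr srmal bthrr rbaft oft vxds cszr umwf
Hunk 3: at line 2 remove [bthrr] add [jfln] -> 9 lines: qgha ztr srmal jfln rbaft oft vxds cszr umwf
Hunk 4: at line 2 remove [srmal,jfln] add [mce,tolg,rnh] -> 10 lines: qgha ztr mce tolg rnh rbaft oft vxds cszr umwf
Hunk 5: at line 5 remove [rbaft,oft,vxds] add [odcc] -> 8 lines: qgha ztr mce tolg rnh odcc cszr umwf

Answer: qgha
ztr
mce
tolg
rnh
odcc
cszr
umwf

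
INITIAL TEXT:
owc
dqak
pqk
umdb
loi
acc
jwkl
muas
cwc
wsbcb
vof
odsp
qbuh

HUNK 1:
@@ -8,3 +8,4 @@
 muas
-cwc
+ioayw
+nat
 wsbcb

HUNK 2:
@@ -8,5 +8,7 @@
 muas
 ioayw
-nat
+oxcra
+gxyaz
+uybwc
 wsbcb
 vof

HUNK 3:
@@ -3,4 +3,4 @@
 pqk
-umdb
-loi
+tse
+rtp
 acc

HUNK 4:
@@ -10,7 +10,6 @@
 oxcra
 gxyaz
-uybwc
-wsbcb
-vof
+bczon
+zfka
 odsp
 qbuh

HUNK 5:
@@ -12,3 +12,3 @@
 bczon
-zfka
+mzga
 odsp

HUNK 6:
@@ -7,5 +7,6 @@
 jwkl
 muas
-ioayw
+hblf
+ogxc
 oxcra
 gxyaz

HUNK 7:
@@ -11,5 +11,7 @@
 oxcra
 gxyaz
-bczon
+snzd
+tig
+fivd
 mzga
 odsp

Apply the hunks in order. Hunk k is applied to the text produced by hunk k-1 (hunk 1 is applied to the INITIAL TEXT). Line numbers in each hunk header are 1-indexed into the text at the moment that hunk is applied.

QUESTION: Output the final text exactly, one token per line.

Hunk 1: at line 8 remove [cwc] add [ioayw,nat] -> 14 lines: owc dqak pqk umdb loi acc jwkl muas ioayw nat wsbcb vof odsp qbuh
Hunk 2: at line 8 remove [nat] add [oxcra,gxyaz,uybwc] -> 16 lines: owc dqak pqk umdb loi acc jwkl muas ioayw oxcra gxyaz uybwc wsbcb vof odsp qbuh
Hunk 3: at line 3 remove [umdb,loi] add [tse,rtp] -> 16 lines: owc dqak pqk tse rtp acc jwkl muas ioayw oxcra gxyaz uybwc wsbcb vof odsp qbuh
Hunk 4: at line 10 remove [uybwc,wsbcb,vof] add [bczon,zfka] -> 15 lines: owc dqak pqk tse rtp acc jwkl muas ioayw oxcra gxyaz bczon zfka odsp qbuh
Hunk 5: at line 12 remove [zfka] add [mzga] -> 15 lines: owc dqak pqk tse rtp acc jwkl muas ioayw oxcra gxyaz bczon mzga odsp qbuh
Hunk 6: at line 7 remove [ioayw] add [hblf,ogxc] -> 16 lines: owc dqak pqk tse rtp acc jwkl muas hblf ogxc oxcra gxyaz bczon mzga odsp qbuh
Hunk 7: at line 11 remove [bczon] add [snzd,tig,fivd] -> 18 lines: owc dqak pqk tse rtp acc jwkl muas hblf ogxc oxcra gxyaz snzd tig fivd mzga odsp qbuh

Answer: owc
dqak
pqk
tse
rtp
acc
jwkl
muas
hblf
ogxc
oxcra
gxyaz
snzd
tig
fivd
mzga
odsp
qbuh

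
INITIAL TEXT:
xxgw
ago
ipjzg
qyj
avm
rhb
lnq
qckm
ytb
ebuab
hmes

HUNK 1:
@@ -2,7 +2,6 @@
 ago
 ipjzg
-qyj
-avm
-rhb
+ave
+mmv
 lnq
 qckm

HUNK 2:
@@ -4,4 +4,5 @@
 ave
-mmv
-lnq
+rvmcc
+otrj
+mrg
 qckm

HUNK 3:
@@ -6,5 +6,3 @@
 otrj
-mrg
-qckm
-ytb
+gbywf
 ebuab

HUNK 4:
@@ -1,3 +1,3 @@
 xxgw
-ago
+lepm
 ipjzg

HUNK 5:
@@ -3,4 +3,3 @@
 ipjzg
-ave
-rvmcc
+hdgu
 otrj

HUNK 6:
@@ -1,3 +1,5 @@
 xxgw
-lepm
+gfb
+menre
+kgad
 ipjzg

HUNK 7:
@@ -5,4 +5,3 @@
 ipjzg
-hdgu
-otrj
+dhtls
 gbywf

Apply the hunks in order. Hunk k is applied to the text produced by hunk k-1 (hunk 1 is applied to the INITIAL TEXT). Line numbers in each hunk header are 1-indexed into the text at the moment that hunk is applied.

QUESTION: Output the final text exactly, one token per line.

Answer: xxgw
gfb
menre
kgad
ipjzg
dhtls
gbywf
ebuab
hmes

Derivation:
Hunk 1: at line 2 remove [qyj,avm,rhb] add [ave,mmv] -> 10 lines: xxgw ago ipjzg ave mmv lnq qckm ytb ebuab hmes
Hunk 2: at line 4 remove [mmv,lnq] add [rvmcc,otrj,mrg] -> 11 lines: xxgw ago ipjzg ave rvmcc otrj mrg qckm ytb ebuab hmes
Hunk 3: at line 6 remove [mrg,qckm,ytb] add [gbywf] -> 9 lines: xxgw ago ipjzg ave rvmcc otrj gbywf ebuab hmes
Hunk 4: at line 1 remove [ago] add [lepm] -> 9 lines: xxgw lepm ipjzg ave rvmcc otrj gbywf ebuab hmes
Hunk 5: at line 3 remove [ave,rvmcc] add [hdgu] -> 8 lines: xxgw lepm ipjzg hdgu otrj gbywf ebuab hmes
Hunk 6: at line 1 remove [lepm] add [gfb,menre,kgad] -> 10 lines: xxgw gfb menre kgad ipjzg hdgu otrj gbywf ebuab hmes
Hunk 7: at line 5 remove [hdgu,otrj] add [dhtls] -> 9 lines: xxgw gfb menre kgad ipjzg dhtls gbywf ebuab hmes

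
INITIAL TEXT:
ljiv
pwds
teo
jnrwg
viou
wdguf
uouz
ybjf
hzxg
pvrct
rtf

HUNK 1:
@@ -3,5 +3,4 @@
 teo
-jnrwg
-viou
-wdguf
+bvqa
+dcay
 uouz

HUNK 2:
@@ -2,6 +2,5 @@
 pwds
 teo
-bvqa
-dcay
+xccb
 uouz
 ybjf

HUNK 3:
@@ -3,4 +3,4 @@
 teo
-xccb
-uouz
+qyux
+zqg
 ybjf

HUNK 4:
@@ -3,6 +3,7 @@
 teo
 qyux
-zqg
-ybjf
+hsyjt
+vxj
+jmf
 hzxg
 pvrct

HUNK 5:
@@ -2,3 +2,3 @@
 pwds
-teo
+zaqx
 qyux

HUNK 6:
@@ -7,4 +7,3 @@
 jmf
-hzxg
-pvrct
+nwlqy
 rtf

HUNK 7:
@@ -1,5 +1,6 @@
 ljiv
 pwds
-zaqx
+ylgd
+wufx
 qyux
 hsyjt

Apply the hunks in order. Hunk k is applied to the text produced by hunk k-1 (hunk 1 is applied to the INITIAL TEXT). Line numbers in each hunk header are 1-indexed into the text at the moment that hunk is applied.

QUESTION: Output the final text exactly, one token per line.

Answer: ljiv
pwds
ylgd
wufx
qyux
hsyjt
vxj
jmf
nwlqy
rtf

Derivation:
Hunk 1: at line 3 remove [jnrwg,viou,wdguf] add [bvqa,dcay] -> 10 lines: ljiv pwds teo bvqa dcay uouz ybjf hzxg pvrct rtf
Hunk 2: at line 2 remove [bvqa,dcay] add [xccb] -> 9 lines: ljiv pwds teo xccb uouz ybjf hzxg pvrct rtf
Hunk 3: at line 3 remove [xccb,uouz] add [qyux,zqg] -> 9 lines: ljiv pwds teo qyux zqg ybjf hzxg pvrct rtf
Hunk 4: at line 3 remove [zqg,ybjf] add [hsyjt,vxj,jmf] -> 10 lines: ljiv pwds teo qyux hsyjt vxj jmf hzxg pvrct rtf
Hunk 5: at line 2 remove [teo] add [zaqx] -> 10 lines: ljiv pwds zaqx qyux hsyjt vxj jmf hzxg pvrct rtf
Hunk 6: at line 7 remove [hzxg,pvrct] add [nwlqy] -> 9 lines: ljiv pwds zaqx qyux hsyjt vxj jmf nwlqy rtf
Hunk 7: at line 1 remove [zaqx] add [ylgd,wufx] -> 10 lines: ljiv pwds ylgd wufx qyux hsyjt vxj jmf nwlqy rtf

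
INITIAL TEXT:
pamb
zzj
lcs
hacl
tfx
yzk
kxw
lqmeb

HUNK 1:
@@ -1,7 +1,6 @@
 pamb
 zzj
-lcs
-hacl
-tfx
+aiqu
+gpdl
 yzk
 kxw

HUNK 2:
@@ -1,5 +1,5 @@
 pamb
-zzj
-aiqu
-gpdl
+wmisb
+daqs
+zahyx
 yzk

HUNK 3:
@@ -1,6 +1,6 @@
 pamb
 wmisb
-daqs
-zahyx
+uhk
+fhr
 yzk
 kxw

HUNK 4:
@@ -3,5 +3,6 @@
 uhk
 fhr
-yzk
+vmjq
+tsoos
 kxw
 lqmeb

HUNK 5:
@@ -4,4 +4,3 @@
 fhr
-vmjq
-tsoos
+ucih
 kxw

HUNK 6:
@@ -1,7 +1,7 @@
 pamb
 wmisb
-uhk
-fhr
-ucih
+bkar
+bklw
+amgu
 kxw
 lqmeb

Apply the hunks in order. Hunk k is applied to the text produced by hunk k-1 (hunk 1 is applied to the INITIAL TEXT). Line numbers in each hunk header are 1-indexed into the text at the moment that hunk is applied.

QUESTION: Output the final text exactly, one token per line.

Hunk 1: at line 1 remove [lcs,hacl,tfx] add [aiqu,gpdl] -> 7 lines: pamb zzj aiqu gpdl yzk kxw lqmeb
Hunk 2: at line 1 remove [zzj,aiqu,gpdl] add [wmisb,daqs,zahyx] -> 7 lines: pamb wmisb daqs zahyx yzk kxw lqmeb
Hunk 3: at line 1 remove [daqs,zahyx] add [uhk,fhr] -> 7 lines: pamb wmisb uhk fhr yzk kxw lqmeb
Hunk 4: at line 3 remove [yzk] add [vmjq,tsoos] -> 8 lines: pamb wmisb uhk fhr vmjq tsoos kxw lqmeb
Hunk 5: at line 4 remove [vmjq,tsoos] add [ucih] -> 7 lines: pamb wmisb uhk fhr ucih kxw lqmeb
Hunk 6: at line 1 remove [uhk,fhr,ucih] add [bkar,bklw,amgu] -> 7 lines: pamb wmisb bkar bklw amgu kxw lqmeb

Answer: pamb
wmisb
bkar
bklw
amgu
kxw
lqmeb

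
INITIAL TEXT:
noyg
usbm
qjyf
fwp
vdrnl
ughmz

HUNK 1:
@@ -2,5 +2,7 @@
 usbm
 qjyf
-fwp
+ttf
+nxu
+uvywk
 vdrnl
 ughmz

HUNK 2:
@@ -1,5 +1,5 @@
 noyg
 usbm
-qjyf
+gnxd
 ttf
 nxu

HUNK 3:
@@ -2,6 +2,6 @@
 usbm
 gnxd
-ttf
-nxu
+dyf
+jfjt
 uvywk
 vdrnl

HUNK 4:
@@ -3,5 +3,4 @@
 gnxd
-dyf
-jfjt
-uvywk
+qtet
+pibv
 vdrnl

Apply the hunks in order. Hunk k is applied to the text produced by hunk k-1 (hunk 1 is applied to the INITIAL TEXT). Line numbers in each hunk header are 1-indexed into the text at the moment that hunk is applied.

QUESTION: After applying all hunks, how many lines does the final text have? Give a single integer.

Hunk 1: at line 2 remove [fwp] add [ttf,nxu,uvywk] -> 8 lines: noyg usbm qjyf ttf nxu uvywk vdrnl ughmz
Hunk 2: at line 1 remove [qjyf] add [gnxd] -> 8 lines: noyg usbm gnxd ttf nxu uvywk vdrnl ughmz
Hunk 3: at line 2 remove [ttf,nxu] add [dyf,jfjt] -> 8 lines: noyg usbm gnxd dyf jfjt uvywk vdrnl ughmz
Hunk 4: at line 3 remove [dyf,jfjt,uvywk] add [qtet,pibv] -> 7 lines: noyg usbm gnxd qtet pibv vdrnl ughmz
Final line count: 7

Answer: 7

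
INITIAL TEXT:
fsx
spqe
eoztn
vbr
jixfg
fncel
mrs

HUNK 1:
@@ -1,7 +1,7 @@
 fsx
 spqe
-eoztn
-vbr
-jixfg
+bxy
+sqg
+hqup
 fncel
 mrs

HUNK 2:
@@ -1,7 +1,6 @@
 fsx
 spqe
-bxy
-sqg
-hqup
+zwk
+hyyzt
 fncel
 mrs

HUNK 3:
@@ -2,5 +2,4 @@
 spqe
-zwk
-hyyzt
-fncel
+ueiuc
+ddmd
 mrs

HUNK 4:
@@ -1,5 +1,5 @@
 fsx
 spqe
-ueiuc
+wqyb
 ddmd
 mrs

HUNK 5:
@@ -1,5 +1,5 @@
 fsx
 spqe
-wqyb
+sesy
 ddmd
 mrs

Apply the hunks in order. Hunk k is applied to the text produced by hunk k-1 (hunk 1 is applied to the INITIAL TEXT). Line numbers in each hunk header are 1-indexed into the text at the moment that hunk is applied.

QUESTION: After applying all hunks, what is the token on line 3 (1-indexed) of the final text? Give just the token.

Hunk 1: at line 1 remove [eoztn,vbr,jixfg] add [bxy,sqg,hqup] -> 7 lines: fsx spqe bxy sqg hqup fncel mrs
Hunk 2: at line 1 remove [bxy,sqg,hqup] add [zwk,hyyzt] -> 6 lines: fsx spqe zwk hyyzt fncel mrs
Hunk 3: at line 2 remove [zwk,hyyzt,fncel] add [ueiuc,ddmd] -> 5 lines: fsx spqe ueiuc ddmd mrs
Hunk 4: at line 1 remove [ueiuc] add [wqyb] -> 5 lines: fsx spqe wqyb ddmd mrs
Hunk 5: at line 1 remove [wqyb] add [sesy] -> 5 lines: fsx spqe sesy ddmd mrs
Final line 3: sesy

Answer: sesy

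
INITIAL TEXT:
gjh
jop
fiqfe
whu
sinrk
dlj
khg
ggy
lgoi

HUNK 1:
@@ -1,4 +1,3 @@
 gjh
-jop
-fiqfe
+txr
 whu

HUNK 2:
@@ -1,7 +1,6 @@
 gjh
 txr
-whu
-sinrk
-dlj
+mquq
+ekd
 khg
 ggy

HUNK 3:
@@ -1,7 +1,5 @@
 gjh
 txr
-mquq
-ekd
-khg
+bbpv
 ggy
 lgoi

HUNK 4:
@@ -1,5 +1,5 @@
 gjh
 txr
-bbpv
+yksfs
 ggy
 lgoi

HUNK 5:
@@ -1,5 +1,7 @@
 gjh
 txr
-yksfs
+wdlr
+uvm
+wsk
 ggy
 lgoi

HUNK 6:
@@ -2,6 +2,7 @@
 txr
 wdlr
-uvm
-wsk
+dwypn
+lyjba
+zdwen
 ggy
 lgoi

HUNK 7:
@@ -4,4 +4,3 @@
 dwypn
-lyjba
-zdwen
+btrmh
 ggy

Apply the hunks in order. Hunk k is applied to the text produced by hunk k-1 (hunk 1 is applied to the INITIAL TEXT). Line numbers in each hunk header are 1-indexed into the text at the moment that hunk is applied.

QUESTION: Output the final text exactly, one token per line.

Answer: gjh
txr
wdlr
dwypn
btrmh
ggy
lgoi

Derivation:
Hunk 1: at line 1 remove [jop,fiqfe] add [txr] -> 8 lines: gjh txr whu sinrk dlj khg ggy lgoi
Hunk 2: at line 1 remove [whu,sinrk,dlj] add [mquq,ekd] -> 7 lines: gjh txr mquq ekd khg ggy lgoi
Hunk 3: at line 1 remove [mquq,ekd,khg] add [bbpv] -> 5 lines: gjh txr bbpv ggy lgoi
Hunk 4: at line 1 remove [bbpv] add [yksfs] -> 5 lines: gjh txr yksfs ggy lgoi
Hunk 5: at line 1 remove [yksfs] add [wdlr,uvm,wsk] -> 7 lines: gjh txr wdlr uvm wsk ggy lgoi
Hunk 6: at line 2 remove [uvm,wsk] add [dwypn,lyjba,zdwen] -> 8 lines: gjh txr wdlr dwypn lyjba zdwen ggy lgoi
Hunk 7: at line 4 remove [lyjba,zdwen] add [btrmh] -> 7 lines: gjh txr wdlr dwypn btrmh ggy lgoi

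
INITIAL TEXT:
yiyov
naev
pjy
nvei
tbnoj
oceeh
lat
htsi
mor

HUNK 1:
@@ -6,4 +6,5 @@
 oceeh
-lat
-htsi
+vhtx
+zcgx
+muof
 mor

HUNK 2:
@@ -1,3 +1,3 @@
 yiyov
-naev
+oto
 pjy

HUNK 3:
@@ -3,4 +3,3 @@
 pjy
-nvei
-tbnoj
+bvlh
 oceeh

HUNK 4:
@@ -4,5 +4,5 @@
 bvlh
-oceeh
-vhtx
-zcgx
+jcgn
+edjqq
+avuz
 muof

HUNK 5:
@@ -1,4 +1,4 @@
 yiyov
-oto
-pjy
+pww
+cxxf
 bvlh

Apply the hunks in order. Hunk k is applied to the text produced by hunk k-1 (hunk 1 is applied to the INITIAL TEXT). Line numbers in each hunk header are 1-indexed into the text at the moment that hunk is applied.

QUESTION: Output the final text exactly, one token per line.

Hunk 1: at line 6 remove [lat,htsi] add [vhtx,zcgx,muof] -> 10 lines: yiyov naev pjy nvei tbnoj oceeh vhtx zcgx muof mor
Hunk 2: at line 1 remove [naev] add [oto] -> 10 lines: yiyov oto pjy nvei tbnoj oceeh vhtx zcgx muof mor
Hunk 3: at line 3 remove [nvei,tbnoj] add [bvlh] -> 9 lines: yiyov oto pjy bvlh oceeh vhtx zcgx muof mor
Hunk 4: at line 4 remove [oceeh,vhtx,zcgx] add [jcgn,edjqq,avuz] -> 9 lines: yiyov oto pjy bvlh jcgn edjqq avuz muof mor
Hunk 5: at line 1 remove [oto,pjy] add [pww,cxxf] -> 9 lines: yiyov pww cxxf bvlh jcgn edjqq avuz muof mor

Answer: yiyov
pww
cxxf
bvlh
jcgn
edjqq
avuz
muof
mor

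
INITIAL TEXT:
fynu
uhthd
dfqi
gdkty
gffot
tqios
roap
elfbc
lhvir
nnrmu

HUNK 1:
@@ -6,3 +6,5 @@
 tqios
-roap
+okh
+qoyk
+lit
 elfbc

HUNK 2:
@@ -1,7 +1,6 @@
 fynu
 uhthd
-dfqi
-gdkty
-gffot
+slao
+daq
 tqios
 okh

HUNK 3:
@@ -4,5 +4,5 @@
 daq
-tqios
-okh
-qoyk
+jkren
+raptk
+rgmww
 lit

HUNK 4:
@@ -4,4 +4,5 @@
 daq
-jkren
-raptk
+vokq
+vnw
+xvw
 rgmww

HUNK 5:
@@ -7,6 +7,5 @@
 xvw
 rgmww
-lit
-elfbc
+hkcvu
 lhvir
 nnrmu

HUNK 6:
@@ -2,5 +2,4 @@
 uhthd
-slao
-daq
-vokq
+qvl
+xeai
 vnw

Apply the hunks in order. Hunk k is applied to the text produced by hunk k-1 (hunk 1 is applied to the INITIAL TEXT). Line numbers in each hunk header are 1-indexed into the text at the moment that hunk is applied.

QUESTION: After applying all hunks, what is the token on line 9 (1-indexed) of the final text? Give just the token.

Hunk 1: at line 6 remove [roap] add [okh,qoyk,lit] -> 12 lines: fynu uhthd dfqi gdkty gffot tqios okh qoyk lit elfbc lhvir nnrmu
Hunk 2: at line 1 remove [dfqi,gdkty,gffot] add [slao,daq] -> 11 lines: fynu uhthd slao daq tqios okh qoyk lit elfbc lhvir nnrmu
Hunk 3: at line 4 remove [tqios,okh,qoyk] add [jkren,raptk,rgmww] -> 11 lines: fynu uhthd slao daq jkren raptk rgmww lit elfbc lhvir nnrmu
Hunk 4: at line 4 remove [jkren,raptk] add [vokq,vnw,xvw] -> 12 lines: fynu uhthd slao daq vokq vnw xvw rgmww lit elfbc lhvir nnrmu
Hunk 5: at line 7 remove [lit,elfbc] add [hkcvu] -> 11 lines: fynu uhthd slao daq vokq vnw xvw rgmww hkcvu lhvir nnrmu
Hunk 6: at line 2 remove [slao,daq,vokq] add [qvl,xeai] -> 10 lines: fynu uhthd qvl xeai vnw xvw rgmww hkcvu lhvir nnrmu
Final line 9: lhvir

Answer: lhvir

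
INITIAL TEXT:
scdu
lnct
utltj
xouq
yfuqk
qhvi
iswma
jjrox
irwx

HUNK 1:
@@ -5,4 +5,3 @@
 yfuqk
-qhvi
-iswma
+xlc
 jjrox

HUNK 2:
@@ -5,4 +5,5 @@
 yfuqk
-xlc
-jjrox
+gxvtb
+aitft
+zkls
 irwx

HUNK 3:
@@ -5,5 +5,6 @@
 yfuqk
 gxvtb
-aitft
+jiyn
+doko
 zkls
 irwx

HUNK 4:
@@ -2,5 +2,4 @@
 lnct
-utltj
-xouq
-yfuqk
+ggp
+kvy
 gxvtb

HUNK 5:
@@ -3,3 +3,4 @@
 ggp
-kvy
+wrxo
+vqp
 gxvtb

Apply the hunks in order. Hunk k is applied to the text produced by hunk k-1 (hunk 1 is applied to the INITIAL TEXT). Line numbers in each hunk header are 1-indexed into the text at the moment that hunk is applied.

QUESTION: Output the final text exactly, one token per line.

Answer: scdu
lnct
ggp
wrxo
vqp
gxvtb
jiyn
doko
zkls
irwx

Derivation:
Hunk 1: at line 5 remove [qhvi,iswma] add [xlc] -> 8 lines: scdu lnct utltj xouq yfuqk xlc jjrox irwx
Hunk 2: at line 5 remove [xlc,jjrox] add [gxvtb,aitft,zkls] -> 9 lines: scdu lnct utltj xouq yfuqk gxvtb aitft zkls irwx
Hunk 3: at line 5 remove [aitft] add [jiyn,doko] -> 10 lines: scdu lnct utltj xouq yfuqk gxvtb jiyn doko zkls irwx
Hunk 4: at line 2 remove [utltj,xouq,yfuqk] add [ggp,kvy] -> 9 lines: scdu lnct ggp kvy gxvtb jiyn doko zkls irwx
Hunk 5: at line 3 remove [kvy] add [wrxo,vqp] -> 10 lines: scdu lnct ggp wrxo vqp gxvtb jiyn doko zkls irwx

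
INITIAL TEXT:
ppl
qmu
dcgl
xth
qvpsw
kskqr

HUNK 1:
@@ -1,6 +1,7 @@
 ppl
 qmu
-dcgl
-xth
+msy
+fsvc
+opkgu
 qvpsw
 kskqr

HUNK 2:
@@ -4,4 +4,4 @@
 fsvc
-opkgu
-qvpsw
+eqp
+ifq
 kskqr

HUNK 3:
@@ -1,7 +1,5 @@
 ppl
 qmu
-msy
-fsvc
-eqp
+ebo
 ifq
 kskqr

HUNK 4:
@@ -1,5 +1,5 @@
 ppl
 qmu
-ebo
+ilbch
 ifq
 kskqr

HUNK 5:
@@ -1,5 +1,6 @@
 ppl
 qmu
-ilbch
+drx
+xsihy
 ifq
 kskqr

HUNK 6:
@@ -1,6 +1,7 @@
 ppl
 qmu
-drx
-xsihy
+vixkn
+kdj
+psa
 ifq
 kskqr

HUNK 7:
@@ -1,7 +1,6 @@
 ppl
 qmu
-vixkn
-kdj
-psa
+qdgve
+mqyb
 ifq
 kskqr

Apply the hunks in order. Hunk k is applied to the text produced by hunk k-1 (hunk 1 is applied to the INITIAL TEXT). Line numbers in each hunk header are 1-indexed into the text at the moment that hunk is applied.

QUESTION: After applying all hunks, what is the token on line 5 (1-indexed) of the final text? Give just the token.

Hunk 1: at line 1 remove [dcgl,xth] add [msy,fsvc,opkgu] -> 7 lines: ppl qmu msy fsvc opkgu qvpsw kskqr
Hunk 2: at line 4 remove [opkgu,qvpsw] add [eqp,ifq] -> 7 lines: ppl qmu msy fsvc eqp ifq kskqr
Hunk 3: at line 1 remove [msy,fsvc,eqp] add [ebo] -> 5 lines: ppl qmu ebo ifq kskqr
Hunk 4: at line 1 remove [ebo] add [ilbch] -> 5 lines: ppl qmu ilbch ifq kskqr
Hunk 5: at line 1 remove [ilbch] add [drx,xsihy] -> 6 lines: ppl qmu drx xsihy ifq kskqr
Hunk 6: at line 1 remove [drx,xsihy] add [vixkn,kdj,psa] -> 7 lines: ppl qmu vixkn kdj psa ifq kskqr
Hunk 7: at line 1 remove [vixkn,kdj,psa] add [qdgve,mqyb] -> 6 lines: ppl qmu qdgve mqyb ifq kskqr
Final line 5: ifq

Answer: ifq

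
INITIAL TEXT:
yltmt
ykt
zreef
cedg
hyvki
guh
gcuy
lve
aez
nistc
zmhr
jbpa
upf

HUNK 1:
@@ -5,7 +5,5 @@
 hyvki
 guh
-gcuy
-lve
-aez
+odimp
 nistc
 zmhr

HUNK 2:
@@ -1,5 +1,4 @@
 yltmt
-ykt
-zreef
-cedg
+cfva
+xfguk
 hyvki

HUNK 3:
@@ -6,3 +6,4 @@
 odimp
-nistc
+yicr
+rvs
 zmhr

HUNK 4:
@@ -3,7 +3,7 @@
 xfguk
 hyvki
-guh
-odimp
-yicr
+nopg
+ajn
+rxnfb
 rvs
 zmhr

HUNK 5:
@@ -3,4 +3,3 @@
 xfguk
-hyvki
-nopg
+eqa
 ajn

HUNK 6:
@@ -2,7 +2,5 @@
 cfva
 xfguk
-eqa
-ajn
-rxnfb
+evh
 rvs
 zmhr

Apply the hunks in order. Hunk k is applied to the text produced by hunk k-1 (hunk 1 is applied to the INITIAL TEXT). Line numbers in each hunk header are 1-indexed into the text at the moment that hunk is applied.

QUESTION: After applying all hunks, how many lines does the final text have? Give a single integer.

Answer: 8

Derivation:
Hunk 1: at line 5 remove [gcuy,lve,aez] add [odimp] -> 11 lines: yltmt ykt zreef cedg hyvki guh odimp nistc zmhr jbpa upf
Hunk 2: at line 1 remove [ykt,zreef,cedg] add [cfva,xfguk] -> 10 lines: yltmt cfva xfguk hyvki guh odimp nistc zmhr jbpa upf
Hunk 3: at line 6 remove [nistc] add [yicr,rvs] -> 11 lines: yltmt cfva xfguk hyvki guh odimp yicr rvs zmhr jbpa upf
Hunk 4: at line 3 remove [guh,odimp,yicr] add [nopg,ajn,rxnfb] -> 11 lines: yltmt cfva xfguk hyvki nopg ajn rxnfb rvs zmhr jbpa upf
Hunk 5: at line 3 remove [hyvki,nopg] add [eqa] -> 10 lines: yltmt cfva xfguk eqa ajn rxnfb rvs zmhr jbpa upf
Hunk 6: at line 2 remove [eqa,ajn,rxnfb] add [evh] -> 8 lines: yltmt cfva xfguk evh rvs zmhr jbpa upf
Final line count: 8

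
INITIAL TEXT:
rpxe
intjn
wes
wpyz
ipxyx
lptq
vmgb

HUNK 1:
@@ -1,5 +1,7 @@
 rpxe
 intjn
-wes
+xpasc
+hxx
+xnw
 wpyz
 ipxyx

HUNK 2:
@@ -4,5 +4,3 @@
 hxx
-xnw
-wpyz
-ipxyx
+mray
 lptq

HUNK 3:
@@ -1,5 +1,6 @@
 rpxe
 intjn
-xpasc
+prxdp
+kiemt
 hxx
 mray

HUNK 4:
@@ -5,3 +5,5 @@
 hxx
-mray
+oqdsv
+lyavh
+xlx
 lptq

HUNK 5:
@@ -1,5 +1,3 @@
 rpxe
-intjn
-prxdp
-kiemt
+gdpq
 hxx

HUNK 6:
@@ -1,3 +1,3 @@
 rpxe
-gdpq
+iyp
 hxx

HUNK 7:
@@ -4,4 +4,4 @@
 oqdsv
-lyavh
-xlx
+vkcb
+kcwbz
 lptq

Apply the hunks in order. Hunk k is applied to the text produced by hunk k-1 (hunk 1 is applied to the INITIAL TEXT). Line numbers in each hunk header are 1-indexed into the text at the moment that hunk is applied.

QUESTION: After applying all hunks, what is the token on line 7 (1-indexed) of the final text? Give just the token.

Answer: lptq

Derivation:
Hunk 1: at line 1 remove [wes] add [xpasc,hxx,xnw] -> 9 lines: rpxe intjn xpasc hxx xnw wpyz ipxyx lptq vmgb
Hunk 2: at line 4 remove [xnw,wpyz,ipxyx] add [mray] -> 7 lines: rpxe intjn xpasc hxx mray lptq vmgb
Hunk 3: at line 1 remove [xpasc] add [prxdp,kiemt] -> 8 lines: rpxe intjn prxdp kiemt hxx mray lptq vmgb
Hunk 4: at line 5 remove [mray] add [oqdsv,lyavh,xlx] -> 10 lines: rpxe intjn prxdp kiemt hxx oqdsv lyavh xlx lptq vmgb
Hunk 5: at line 1 remove [intjn,prxdp,kiemt] add [gdpq] -> 8 lines: rpxe gdpq hxx oqdsv lyavh xlx lptq vmgb
Hunk 6: at line 1 remove [gdpq] add [iyp] -> 8 lines: rpxe iyp hxx oqdsv lyavh xlx lptq vmgb
Hunk 7: at line 4 remove [lyavh,xlx] add [vkcb,kcwbz] -> 8 lines: rpxe iyp hxx oqdsv vkcb kcwbz lptq vmgb
Final line 7: lptq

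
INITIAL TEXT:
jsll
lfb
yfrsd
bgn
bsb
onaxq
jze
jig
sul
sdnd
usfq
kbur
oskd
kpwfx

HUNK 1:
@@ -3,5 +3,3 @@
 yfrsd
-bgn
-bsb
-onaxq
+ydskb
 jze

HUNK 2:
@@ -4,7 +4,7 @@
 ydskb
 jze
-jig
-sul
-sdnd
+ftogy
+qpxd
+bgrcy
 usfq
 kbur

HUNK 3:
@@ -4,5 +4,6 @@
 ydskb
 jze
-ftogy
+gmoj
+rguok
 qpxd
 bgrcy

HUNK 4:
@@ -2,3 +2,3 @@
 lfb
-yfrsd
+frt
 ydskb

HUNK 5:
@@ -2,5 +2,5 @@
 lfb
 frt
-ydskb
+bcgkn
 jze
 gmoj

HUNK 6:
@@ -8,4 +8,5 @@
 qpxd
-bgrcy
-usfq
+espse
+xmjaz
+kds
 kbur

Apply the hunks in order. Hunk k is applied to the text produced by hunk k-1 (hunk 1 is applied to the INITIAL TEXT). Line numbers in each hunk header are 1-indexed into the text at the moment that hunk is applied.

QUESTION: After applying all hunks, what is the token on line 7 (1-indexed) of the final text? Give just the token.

Answer: rguok

Derivation:
Hunk 1: at line 3 remove [bgn,bsb,onaxq] add [ydskb] -> 12 lines: jsll lfb yfrsd ydskb jze jig sul sdnd usfq kbur oskd kpwfx
Hunk 2: at line 4 remove [jig,sul,sdnd] add [ftogy,qpxd,bgrcy] -> 12 lines: jsll lfb yfrsd ydskb jze ftogy qpxd bgrcy usfq kbur oskd kpwfx
Hunk 3: at line 4 remove [ftogy] add [gmoj,rguok] -> 13 lines: jsll lfb yfrsd ydskb jze gmoj rguok qpxd bgrcy usfq kbur oskd kpwfx
Hunk 4: at line 2 remove [yfrsd] add [frt] -> 13 lines: jsll lfb frt ydskb jze gmoj rguok qpxd bgrcy usfq kbur oskd kpwfx
Hunk 5: at line 2 remove [ydskb] add [bcgkn] -> 13 lines: jsll lfb frt bcgkn jze gmoj rguok qpxd bgrcy usfq kbur oskd kpwfx
Hunk 6: at line 8 remove [bgrcy,usfq] add [espse,xmjaz,kds] -> 14 lines: jsll lfb frt bcgkn jze gmoj rguok qpxd espse xmjaz kds kbur oskd kpwfx
Final line 7: rguok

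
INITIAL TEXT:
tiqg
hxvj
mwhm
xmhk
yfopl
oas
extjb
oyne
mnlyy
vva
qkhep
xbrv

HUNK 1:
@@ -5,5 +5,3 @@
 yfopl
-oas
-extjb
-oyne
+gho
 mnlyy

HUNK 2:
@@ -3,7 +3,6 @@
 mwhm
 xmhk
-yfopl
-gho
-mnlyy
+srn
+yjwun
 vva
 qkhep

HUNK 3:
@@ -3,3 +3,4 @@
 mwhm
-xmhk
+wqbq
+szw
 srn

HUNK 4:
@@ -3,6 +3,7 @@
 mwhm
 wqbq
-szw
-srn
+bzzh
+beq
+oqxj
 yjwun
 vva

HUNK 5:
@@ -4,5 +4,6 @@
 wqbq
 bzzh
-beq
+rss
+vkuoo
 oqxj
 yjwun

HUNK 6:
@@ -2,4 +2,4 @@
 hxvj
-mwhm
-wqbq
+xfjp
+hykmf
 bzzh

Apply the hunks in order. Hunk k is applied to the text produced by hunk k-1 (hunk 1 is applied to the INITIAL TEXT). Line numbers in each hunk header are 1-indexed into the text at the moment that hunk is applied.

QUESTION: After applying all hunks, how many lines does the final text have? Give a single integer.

Answer: 12

Derivation:
Hunk 1: at line 5 remove [oas,extjb,oyne] add [gho] -> 10 lines: tiqg hxvj mwhm xmhk yfopl gho mnlyy vva qkhep xbrv
Hunk 2: at line 3 remove [yfopl,gho,mnlyy] add [srn,yjwun] -> 9 lines: tiqg hxvj mwhm xmhk srn yjwun vva qkhep xbrv
Hunk 3: at line 3 remove [xmhk] add [wqbq,szw] -> 10 lines: tiqg hxvj mwhm wqbq szw srn yjwun vva qkhep xbrv
Hunk 4: at line 3 remove [szw,srn] add [bzzh,beq,oqxj] -> 11 lines: tiqg hxvj mwhm wqbq bzzh beq oqxj yjwun vva qkhep xbrv
Hunk 5: at line 4 remove [beq] add [rss,vkuoo] -> 12 lines: tiqg hxvj mwhm wqbq bzzh rss vkuoo oqxj yjwun vva qkhep xbrv
Hunk 6: at line 2 remove [mwhm,wqbq] add [xfjp,hykmf] -> 12 lines: tiqg hxvj xfjp hykmf bzzh rss vkuoo oqxj yjwun vva qkhep xbrv
Final line count: 12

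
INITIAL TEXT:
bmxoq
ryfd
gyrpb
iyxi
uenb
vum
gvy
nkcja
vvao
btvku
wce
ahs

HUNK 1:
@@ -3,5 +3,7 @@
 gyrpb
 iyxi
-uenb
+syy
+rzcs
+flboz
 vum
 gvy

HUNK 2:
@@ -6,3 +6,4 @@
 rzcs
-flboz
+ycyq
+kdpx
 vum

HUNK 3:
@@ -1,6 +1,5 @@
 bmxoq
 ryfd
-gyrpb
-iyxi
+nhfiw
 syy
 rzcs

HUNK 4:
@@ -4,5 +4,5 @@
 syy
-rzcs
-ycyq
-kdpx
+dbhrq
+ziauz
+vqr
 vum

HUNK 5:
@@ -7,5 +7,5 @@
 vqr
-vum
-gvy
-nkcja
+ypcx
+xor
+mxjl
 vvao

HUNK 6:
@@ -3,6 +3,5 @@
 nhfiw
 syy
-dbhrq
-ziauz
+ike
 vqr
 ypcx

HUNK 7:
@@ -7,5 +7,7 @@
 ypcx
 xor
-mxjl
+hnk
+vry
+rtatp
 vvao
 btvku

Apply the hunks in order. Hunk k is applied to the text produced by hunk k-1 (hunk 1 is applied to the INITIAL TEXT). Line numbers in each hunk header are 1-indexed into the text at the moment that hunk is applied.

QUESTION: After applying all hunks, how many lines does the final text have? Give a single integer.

Answer: 15

Derivation:
Hunk 1: at line 3 remove [uenb] add [syy,rzcs,flboz] -> 14 lines: bmxoq ryfd gyrpb iyxi syy rzcs flboz vum gvy nkcja vvao btvku wce ahs
Hunk 2: at line 6 remove [flboz] add [ycyq,kdpx] -> 15 lines: bmxoq ryfd gyrpb iyxi syy rzcs ycyq kdpx vum gvy nkcja vvao btvku wce ahs
Hunk 3: at line 1 remove [gyrpb,iyxi] add [nhfiw] -> 14 lines: bmxoq ryfd nhfiw syy rzcs ycyq kdpx vum gvy nkcja vvao btvku wce ahs
Hunk 4: at line 4 remove [rzcs,ycyq,kdpx] add [dbhrq,ziauz,vqr] -> 14 lines: bmxoq ryfd nhfiw syy dbhrq ziauz vqr vum gvy nkcja vvao btvku wce ahs
Hunk 5: at line 7 remove [vum,gvy,nkcja] add [ypcx,xor,mxjl] -> 14 lines: bmxoq ryfd nhfiw syy dbhrq ziauz vqr ypcx xor mxjl vvao btvku wce ahs
Hunk 6: at line 3 remove [dbhrq,ziauz] add [ike] -> 13 lines: bmxoq ryfd nhfiw syy ike vqr ypcx xor mxjl vvao btvku wce ahs
Hunk 7: at line 7 remove [mxjl] add [hnk,vry,rtatp] -> 15 lines: bmxoq ryfd nhfiw syy ike vqr ypcx xor hnk vry rtatp vvao btvku wce ahs
Final line count: 15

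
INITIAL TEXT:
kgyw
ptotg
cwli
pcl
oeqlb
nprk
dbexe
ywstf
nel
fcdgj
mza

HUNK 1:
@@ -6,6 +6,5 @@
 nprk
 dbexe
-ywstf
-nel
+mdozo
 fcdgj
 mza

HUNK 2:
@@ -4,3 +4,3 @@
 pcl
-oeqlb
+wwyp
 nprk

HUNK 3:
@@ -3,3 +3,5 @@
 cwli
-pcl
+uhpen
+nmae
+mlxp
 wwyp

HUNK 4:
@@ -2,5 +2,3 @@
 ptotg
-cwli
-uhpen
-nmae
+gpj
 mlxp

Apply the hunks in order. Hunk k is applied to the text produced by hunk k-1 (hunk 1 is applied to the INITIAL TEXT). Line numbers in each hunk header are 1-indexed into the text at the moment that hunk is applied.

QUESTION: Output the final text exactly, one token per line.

Answer: kgyw
ptotg
gpj
mlxp
wwyp
nprk
dbexe
mdozo
fcdgj
mza

Derivation:
Hunk 1: at line 6 remove [ywstf,nel] add [mdozo] -> 10 lines: kgyw ptotg cwli pcl oeqlb nprk dbexe mdozo fcdgj mza
Hunk 2: at line 4 remove [oeqlb] add [wwyp] -> 10 lines: kgyw ptotg cwli pcl wwyp nprk dbexe mdozo fcdgj mza
Hunk 3: at line 3 remove [pcl] add [uhpen,nmae,mlxp] -> 12 lines: kgyw ptotg cwli uhpen nmae mlxp wwyp nprk dbexe mdozo fcdgj mza
Hunk 4: at line 2 remove [cwli,uhpen,nmae] add [gpj] -> 10 lines: kgyw ptotg gpj mlxp wwyp nprk dbexe mdozo fcdgj mza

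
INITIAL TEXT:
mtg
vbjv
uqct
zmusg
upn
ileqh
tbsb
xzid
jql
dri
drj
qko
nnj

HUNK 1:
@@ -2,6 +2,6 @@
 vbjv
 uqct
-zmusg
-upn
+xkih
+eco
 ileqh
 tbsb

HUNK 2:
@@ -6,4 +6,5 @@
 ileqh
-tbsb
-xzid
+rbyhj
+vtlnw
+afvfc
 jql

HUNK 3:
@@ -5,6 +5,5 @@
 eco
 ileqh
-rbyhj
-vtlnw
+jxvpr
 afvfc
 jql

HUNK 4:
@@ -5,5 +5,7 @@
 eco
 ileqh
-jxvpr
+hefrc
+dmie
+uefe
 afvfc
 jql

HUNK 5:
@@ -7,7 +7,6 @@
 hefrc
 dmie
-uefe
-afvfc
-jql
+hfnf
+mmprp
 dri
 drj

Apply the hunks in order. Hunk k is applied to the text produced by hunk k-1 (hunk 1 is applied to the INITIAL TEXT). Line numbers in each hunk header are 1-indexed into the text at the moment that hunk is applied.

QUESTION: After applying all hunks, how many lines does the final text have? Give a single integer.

Answer: 14

Derivation:
Hunk 1: at line 2 remove [zmusg,upn] add [xkih,eco] -> 13 lines: mtg vbjv uqct xkih eco ileqh tbsb xzid jql dri drj qko nnj
Hunk 2: at line 6 remove [tbsb,xzid] add [rbyhj,vtlnw,afvfc] -> 14 lines: mtg vbjv uqct xkih eco ileqh rbyhj vtlnw afvfc jql dri drj qko nnj
Hunk 3: at line 5 remove [rbyhj,vtlnw] add [jxvpr] -> 13 lines: mtg vbjv uqct xkih eco ileqh jxvpr afvfc jql dri drj qko nnj
Hunk 4: at line 5 remove [jxvpr] add [hefrc,dmie,uefe] -> 15 lines: mtg vbjv uqct xkih eco ileqh hefrc dmie uefe afvfc jql dri drj qko nnj
Hunk 5: at line 7 remove [uefe,afvfc,jql] add [hfnf,mmprp] -> 14 lines: mtg vbjv uqct xkih eco ileqh hefrc dmie hfnf mmprp dri drj qko nnj
Final line count: 14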